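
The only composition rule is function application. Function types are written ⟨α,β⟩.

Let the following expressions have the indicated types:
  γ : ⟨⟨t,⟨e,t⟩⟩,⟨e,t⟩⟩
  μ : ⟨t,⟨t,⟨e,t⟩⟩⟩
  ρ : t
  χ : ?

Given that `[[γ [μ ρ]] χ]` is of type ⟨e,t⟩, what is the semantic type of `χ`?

⟨⟨e,t⟩,⟨e,t⟩⟩

[[γ [μ ρ]] χ] must have type ⟨e,t⟩. The sister [γ [μ ρ]] has type ⟨e,t⟩; that is not a function onto ⟨e,t⟩, so χ must be the functor, of type ⟨⟨e,t⟩,⟨e,t⟩⟩.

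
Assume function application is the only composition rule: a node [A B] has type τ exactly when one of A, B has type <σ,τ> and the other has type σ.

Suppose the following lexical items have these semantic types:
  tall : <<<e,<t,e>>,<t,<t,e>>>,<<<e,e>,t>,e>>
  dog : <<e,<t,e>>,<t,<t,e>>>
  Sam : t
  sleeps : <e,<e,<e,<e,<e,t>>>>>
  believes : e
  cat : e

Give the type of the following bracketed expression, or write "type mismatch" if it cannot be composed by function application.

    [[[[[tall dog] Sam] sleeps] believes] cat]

[tall dog]: functor tall : <<<e,<t,e>>,<t,<t,e>>>,<<<e,e>,t>,e>>, argument dog : <<e,<t,e>>,<t,<t,e>>>; result <<<e,e>,t>,e>.
[[tall dog] Sam]: <<<e,e>,t>,e> and t cannot combine by function application — type clash.

type mismatch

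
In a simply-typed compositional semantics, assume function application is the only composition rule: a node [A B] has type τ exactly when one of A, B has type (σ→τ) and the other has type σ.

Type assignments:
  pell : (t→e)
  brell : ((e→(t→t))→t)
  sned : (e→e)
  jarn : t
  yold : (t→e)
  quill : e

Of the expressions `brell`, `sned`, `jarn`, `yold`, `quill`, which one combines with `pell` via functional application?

jarn

brell : ((e→(t→t))→t) — neither side's domain matches the other.
sned : (e→e) — neither side's domain matches the other.
jarn — combines: pell : (t→e) takes jarn : t as argument, giving e.
yold : (t→e) — neither side's domain matches the other.
quill : e — neither side's domain matches the other.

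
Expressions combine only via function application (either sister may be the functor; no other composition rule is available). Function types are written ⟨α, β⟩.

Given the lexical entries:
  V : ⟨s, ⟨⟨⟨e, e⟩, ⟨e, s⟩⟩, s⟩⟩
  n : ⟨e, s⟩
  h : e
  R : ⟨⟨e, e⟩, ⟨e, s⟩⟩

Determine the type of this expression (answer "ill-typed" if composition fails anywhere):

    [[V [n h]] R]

At [n h], n : ⟨e, s⟩ takes h : e, giving s.
At [V [n h]], V : ⟨s, ⟨⟨⟨e, e⟩, ⟨e, s⟩⟩, s⟩⟩ takes [n h] : s, giving ⟨⟨⟨e, e⟩, ⟨e, s⟩⟩, s⟩.
At [[V [n h]] R], [V [n h]] : ⟨⟨⟨e, e⟩, ⟨e, s⟩⟩, s⟩ takes R : ⟨⟨e, e⟩, ⟨e, s⟩⟩, giving s.

s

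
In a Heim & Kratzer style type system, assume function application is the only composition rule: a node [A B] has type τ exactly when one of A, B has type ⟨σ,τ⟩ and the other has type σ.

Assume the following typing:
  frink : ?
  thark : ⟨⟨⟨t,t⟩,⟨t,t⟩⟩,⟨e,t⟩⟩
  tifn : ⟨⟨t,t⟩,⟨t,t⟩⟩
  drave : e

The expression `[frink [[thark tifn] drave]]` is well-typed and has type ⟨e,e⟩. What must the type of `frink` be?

At [frink [[thark tifn] drave]] (required: ⟨e,e⟩): [[thark tifn] drave] is t, which is not a function with range ⟨e,e⟩; hence frink is the functor — type ⟨t,⟨e,e⟩⟩.

⟨t,⟨e,e⟩⟩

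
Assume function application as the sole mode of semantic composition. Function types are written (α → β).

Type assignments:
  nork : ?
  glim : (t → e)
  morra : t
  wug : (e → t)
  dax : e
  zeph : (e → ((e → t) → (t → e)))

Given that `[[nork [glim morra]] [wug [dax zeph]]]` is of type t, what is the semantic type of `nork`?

[[nork [glim morra]] [wug [dax zeph]]] is required to be t. [wug [dax zeph]] : (t → e) cannot yield t as functor, so [nork [glim morra]] : ((t → e) → t).
[nork [glim morra]] is required to be ((t → e) → t). [glim morra] : e cannot yield ((t → e) → t) as functor, so nork : (e → ((t → e) → t)).

(e → ((t → e) → t))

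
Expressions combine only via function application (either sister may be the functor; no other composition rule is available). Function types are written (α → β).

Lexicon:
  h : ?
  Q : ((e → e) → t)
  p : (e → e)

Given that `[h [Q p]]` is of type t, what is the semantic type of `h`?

(t → t)

At [h [Q p]] (required: t): [Q p] is t, which is not a function with range t; hence h is the functor — type (t → t).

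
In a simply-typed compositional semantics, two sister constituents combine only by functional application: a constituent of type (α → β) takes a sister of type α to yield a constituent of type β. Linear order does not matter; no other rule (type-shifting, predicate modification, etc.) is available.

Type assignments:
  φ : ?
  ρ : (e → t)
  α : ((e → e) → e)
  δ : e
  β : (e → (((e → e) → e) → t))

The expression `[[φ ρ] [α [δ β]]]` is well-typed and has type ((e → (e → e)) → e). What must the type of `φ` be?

For [[φ ρ] [α [δ β]]] to have type ((e → (e → e)) → e) with [α [δ β]] of type t, [φ ρ] must be the function: [φ ρ] : (t → ((e → (e → e)) → e)).
For [φ ρ] to have type (t → ((e → (e → e)) → e)) with ρ of type (e → t), φ must be the function: φ : ((e → t) → (t → ((e → (e → e)) → e))).

((e → t) → (t → ((e → (e → e)) → e)))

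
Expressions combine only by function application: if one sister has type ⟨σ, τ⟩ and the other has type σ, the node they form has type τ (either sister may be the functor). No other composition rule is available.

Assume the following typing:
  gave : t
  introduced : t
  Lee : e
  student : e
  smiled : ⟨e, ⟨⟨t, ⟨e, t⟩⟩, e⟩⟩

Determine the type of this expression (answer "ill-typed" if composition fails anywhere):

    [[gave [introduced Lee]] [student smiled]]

ill-typed

[introduced Lee]: t with e — neither is a function whose domain matches the other; composition fails here.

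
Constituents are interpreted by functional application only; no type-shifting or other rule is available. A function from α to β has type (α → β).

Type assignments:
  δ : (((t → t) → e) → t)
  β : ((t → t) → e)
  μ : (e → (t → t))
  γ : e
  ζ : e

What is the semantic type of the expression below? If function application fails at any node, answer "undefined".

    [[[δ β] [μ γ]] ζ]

[δ β]: (((t → t) → e) → t) applied to ((t → t) → e) yields t.
[μ γ]: (e → (t → t)) applied to e yields (t → t).
[[δ β] [μ γ]]: (t → t) applied to t yields t.
[[[δ β] [μ γ]] ζ]: t with e — neither is a function whose domain matches the other; composition fails here.

undefined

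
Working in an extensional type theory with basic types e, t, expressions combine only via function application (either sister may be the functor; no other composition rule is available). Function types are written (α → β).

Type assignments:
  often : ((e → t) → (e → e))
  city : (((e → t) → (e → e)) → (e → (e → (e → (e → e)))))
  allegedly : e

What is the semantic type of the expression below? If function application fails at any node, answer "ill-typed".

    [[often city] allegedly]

(e → (e → (e → e)))

[often city] — city of type (((e → t) → (e → e)) → (e → (e → (e → (e → e))))) combines with often of type ((e → t) → (e → e)): type (e → (e → (e → (e → e)))).
[[often city] allegedly] — [often city] of type (e → (e → (e → (e → e)))) combines with allegedly of type e: type (e → (e → (e → e))).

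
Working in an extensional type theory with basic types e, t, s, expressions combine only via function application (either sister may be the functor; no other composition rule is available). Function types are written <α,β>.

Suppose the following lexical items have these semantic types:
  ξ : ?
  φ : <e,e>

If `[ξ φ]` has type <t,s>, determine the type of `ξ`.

<<e,e>,<t,s>>

For [ξ φ] to have type <t,s> with φ of type <e,e>, ξ must be the function: ξ : <<e,e>,<t,s>>.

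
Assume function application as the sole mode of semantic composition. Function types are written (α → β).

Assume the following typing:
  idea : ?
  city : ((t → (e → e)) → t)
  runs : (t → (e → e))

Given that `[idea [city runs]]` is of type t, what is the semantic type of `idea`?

[idea [city runs]] is required to be t. [city runs] : t cannot yield t as functor, so idea : (t → t).

(t → t)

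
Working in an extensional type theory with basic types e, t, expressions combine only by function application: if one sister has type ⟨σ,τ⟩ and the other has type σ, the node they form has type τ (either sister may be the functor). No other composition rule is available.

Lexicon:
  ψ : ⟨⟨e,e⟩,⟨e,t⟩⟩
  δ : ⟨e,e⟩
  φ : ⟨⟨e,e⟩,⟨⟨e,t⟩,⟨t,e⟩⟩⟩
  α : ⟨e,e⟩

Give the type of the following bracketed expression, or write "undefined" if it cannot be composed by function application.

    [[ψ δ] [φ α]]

[ψ δ]: ⟨⟨e,e⟩,⟨e,t⟩⟩ applied to ⟨e,e⟩ yields ⟨e,t⟩.
[φ α]: ⟨⟨e,e⟩,⟨⟨e,t⟩,⟨t,e⟩⟩⟩ applied to ⟨e,e⟩ yields ⟨⟨e,t⟩,⟨t,e⟩⟩.
[[ψ δ] [φ α]]: ⟨⟨e,t⟩,⟨t,e⟩⟩ applied to ⟨e,t⟩ yields ⟨t,e⟩.

⟨t,e⟩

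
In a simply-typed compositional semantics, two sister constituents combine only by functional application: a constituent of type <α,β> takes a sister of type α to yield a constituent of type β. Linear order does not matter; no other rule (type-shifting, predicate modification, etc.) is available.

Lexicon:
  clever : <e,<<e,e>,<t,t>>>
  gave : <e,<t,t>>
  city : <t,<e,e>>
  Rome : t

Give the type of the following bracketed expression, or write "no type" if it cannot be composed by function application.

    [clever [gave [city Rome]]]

At [city Rome], city : <t,<e,e>> takes Rome : t, giving <e,e>.
[gave [city Rome]]: <e,<t,t>> and <e,e> cannot combine by function application — type clash.

no type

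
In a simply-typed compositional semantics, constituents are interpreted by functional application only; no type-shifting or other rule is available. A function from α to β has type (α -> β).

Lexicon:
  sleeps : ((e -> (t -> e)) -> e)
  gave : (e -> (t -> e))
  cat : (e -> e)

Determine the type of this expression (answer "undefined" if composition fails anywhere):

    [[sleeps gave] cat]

[sleeps gave] — sleeps of type ((e -> (t -> e)) -> e) combines with gave of type (e -> (t -> e)): type e.
[[sleeps gave] cat] — cat of type (e -> e) combines with [sleeps gave] of type e: type e.

e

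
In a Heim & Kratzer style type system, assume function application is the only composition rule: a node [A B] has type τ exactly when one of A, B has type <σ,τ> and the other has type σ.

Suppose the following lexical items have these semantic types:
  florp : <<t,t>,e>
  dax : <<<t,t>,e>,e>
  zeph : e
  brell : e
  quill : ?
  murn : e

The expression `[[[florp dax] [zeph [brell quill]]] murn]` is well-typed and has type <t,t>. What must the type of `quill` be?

<e,<e,<e,<e,<t,t>>>>>

At [[[florp dax] [zeph [brell quill]]] murn] (required: <t,t>): murn is e, which is not a function with range <t,t>; hence [[florp dax] [zeph [brell quill]]] is the functor — type <e,<t,t>>.
At [[florp dax] [zeph [brell quill]]] (required: <e,<t,t>>): [florp dax] is e, which is not a function with range <e,<t,t>>; hence [zeph [brell quill]] is the functor — type <e,<e,<t,t>>>.
At [zeph [brell quill]] (required: <e,<e,<t,t>>>): zeph is e, which is not a function with range <e,<e,<t,t>>>; hence [brell quill] is the functor — type <e,<e,<e,<t,t>>>>.
At [brell quill] (required: <e,<e,<e,<t,t>>>>): brell is e, which is not a function with range <e,<e,<e,<t,t>>>>; hence quill is the functor — type <e,<e,<e,<e,<t,t>>>>>.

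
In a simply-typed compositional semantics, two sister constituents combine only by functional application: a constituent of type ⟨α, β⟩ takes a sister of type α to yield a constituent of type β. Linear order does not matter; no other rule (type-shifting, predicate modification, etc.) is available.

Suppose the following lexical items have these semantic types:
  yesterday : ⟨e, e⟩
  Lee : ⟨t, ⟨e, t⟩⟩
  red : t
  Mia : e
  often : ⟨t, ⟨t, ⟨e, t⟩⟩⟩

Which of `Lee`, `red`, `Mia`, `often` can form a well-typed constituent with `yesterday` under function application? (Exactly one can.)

Lee : ⟨t, ⟨e, t⟩⟩ — no; yesterday wants e, and Lee wants t.
red : t — no; yesterday wants e, and red wants nothing (atomic).
Mia — combines: yesterday : ⟨e, e⟩ takes Mia : e as argument, giving e.
often : ⟨t, ⟨t, ⟨e, t⟩⟩⟩ — no; yesterday wants e, and often wants t.

Mia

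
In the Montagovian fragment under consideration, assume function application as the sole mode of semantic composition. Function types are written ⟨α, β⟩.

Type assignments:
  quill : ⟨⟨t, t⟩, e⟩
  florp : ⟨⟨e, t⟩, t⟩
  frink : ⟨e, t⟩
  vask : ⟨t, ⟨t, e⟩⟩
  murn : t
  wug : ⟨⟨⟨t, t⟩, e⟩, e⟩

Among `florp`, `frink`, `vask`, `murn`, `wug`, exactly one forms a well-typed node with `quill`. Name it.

florp : ⟨⟨e, t⟩, t⟩ — quill needs ⟨t, t⟩; florp needs ⟨e, t⟩; neither fits.
frink : ⟨e, t⟩ — quill needs ⟨t, t⟩; frink needs e; neither fits.
vask : ⟨t, ⟨t, e⟩⟩ — quill needs ⟨t, t⟩; vask needs t; neither fits.
murn : t — quill needs ⟨t, t⟩; murn needs nothing (atomic); neither fits.
wug — combines: wug : ⟨⟨⟨t, t⟩, e⟩, e⟩ takes quill : ⟨⟨t, t⟩, e⟩ as argument, giving e.

wug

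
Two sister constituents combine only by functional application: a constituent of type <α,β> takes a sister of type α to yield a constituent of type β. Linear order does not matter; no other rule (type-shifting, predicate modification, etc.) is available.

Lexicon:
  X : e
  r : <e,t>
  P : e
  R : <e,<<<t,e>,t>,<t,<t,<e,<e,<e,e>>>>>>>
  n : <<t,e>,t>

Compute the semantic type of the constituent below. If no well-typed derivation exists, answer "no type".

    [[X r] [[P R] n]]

<t,<e,<e,<e,e>>>>

[X r]: functor r : <e,t>, argument X : e; result t.
[P R]: functor R : <e,<<<t,e>,t>,<t,<t,<e,<e,<e,e>>>>>>>, argument P : e; result <<<t,e>,t>,<t,<t,<e,<e,<e,e>>>>>>.
[[P R] n]: functor [P R] : <<<t,e>,t>,<t,<t,<e,<e,<e,e>>>>>>, argument n : <<t,e>,t>; result <t,<t,<e,<e,<e,e>>>>>.
[[X r] [[P R] n]]: functor [[P R] n] : <t,<t,<e,<e,<e,e>>>>>, argument [X r] : t; result <t,<e,<e,<e,e>>>>.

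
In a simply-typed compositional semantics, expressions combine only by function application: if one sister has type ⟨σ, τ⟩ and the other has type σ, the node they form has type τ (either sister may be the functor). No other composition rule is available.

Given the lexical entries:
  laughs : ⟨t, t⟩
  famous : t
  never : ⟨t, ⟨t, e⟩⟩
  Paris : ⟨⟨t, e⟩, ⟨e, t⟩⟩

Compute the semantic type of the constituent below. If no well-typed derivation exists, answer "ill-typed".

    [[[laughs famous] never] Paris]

[laughs famous]: ⟨t, t⟩ applied to t yields t.
[[laughs famous] never]: ⟨t, ⟨t, e⟩⟩ applied to t yields ⟨t, e⟩.
[[[laughs famous] never] Paris]: ⟨⟨t, e⟩, ⟨e, t⟩⟩ applied to ⟨t, e⟩ yields ⟨e, t⟩.

⟨e, t⟩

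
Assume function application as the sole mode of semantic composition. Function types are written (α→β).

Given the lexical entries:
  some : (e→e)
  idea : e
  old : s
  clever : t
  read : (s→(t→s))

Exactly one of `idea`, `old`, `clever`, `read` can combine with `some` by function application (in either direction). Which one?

idea

idea — combines: some : (e→e) takes idea : e as argument, giving e.
old : s — no; some wants e, and old wants nothing (atomic).
clever : t — no; some wants e, and clever wants nothing (atomic).
read : (s→(t→s)) — no; some wants e, and read wants s.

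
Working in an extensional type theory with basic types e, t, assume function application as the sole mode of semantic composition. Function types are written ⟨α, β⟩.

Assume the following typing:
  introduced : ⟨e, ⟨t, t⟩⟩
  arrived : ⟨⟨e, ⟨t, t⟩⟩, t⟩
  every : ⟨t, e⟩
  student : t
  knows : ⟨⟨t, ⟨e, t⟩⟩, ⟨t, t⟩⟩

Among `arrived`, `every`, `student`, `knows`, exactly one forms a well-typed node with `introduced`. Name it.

arrived — combines: arrived : ⟨⟨e, ⟨t, t⟩⟩, t⟩ takes introduced : ⟨e, ⟨t, t⟩⟩ as argument, giving t.
every : ⟨t, e⟩ — neither side's domain matches the other.
student : t — neither side's domain matches the other.
knows : ⟨⟨t, ⟨e, t⟩⟩, ⟨t, t⟩⟩ — neither side's domain matches the other.

arrived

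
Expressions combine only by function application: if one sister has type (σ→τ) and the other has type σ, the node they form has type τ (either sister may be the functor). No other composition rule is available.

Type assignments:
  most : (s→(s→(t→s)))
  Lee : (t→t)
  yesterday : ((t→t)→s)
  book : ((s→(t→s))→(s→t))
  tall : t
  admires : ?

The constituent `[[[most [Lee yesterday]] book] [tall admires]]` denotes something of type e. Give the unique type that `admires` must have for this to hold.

For [[[most [Lee yesterday]] book] [tall admires]] to have type e with [[most [Lee yesterday]] book] of type (s→t), [tall admires] must be the function: [tall admires] : ((s→t)→e).
For [tall admires] to have type ((s→t)→e) with tall of type t, admires must be the function: admires : (t→((s→t)→e)).

(t→((s→t)→e))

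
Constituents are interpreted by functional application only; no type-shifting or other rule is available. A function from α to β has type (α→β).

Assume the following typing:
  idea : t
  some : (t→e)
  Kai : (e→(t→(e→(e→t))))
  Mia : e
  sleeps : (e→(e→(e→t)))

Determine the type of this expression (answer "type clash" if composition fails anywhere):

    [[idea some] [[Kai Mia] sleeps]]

type clash

[idea some]: (t→e) applied to t yields e.
[Kai Mia]: (e→(t→(e→(e→t)))) applied to e yields (t→(e→(e→t))).
At [[Kai Mia] sleeps]: neither (t→(e→(e→t))) nor (e→(e→(e→t))) can take the other as argument; the node is ill-typed.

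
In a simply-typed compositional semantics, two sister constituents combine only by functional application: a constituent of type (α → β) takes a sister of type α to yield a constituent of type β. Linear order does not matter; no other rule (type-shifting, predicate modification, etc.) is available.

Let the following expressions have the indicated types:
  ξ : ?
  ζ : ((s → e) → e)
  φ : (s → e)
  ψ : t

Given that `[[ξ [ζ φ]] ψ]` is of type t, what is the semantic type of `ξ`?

[[ξ [ζ φ]] ψ] must have type t. The sister ψ has type t; that is not a function onto t, so [ξ [ζ φ]] must be the functor, of type (t → t).
[ξ [ζ φ]] must have type (t → t). The sister [ζ φ] has type e; that is not a function onto (t → t), so ξ must be the functor, of type (e → (t → t)).

(e → (t → t))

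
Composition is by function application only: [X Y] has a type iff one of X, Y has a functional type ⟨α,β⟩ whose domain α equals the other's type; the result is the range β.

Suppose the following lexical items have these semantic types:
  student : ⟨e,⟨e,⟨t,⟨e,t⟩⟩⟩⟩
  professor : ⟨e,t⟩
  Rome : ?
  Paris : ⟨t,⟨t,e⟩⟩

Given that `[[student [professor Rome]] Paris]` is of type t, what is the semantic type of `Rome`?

At [[student [professor Rome]] Paris] (required: t): Paris is ⟨t,⟨t,e⟩⟩, which is not a function with range t; hence [student [professor Rome]] is the functor — type ⟨⟨t,⟨t,e⟩⟩,t⟩.
At [student [professor Rome]] (required: ⟨⟨t,⟨t,e⟩⟩,t⟩): student is ⟨e,⟨e,⟨t,⟨e,t⟩⟩⟩⟩, which is not a function with range ⟨⟨t,⟨t,e⟩⟩,t⟩; hence [professor Rome] is the functor — type ⟨⟨e,⟨e,⟨t,⟨e,t⟩⟩⟩⟩,⟨⟨t,⟨t,e⟩⟩,t⟩⟩.
At [professor Rome] (required: ⟨⟨e,⟨e,⟨t,⟨e,t⟩⟩⟩⟩,⟨⟨t,⟨t,e⟩⟩,t⟩⟩): professor is ⟨e,t⟩, which is not a function with range ⟨⟨e,⟨e,⟨t,⟨e,t⟩⟩⟩⟩,⟨⟨t,⟨t,e⟩⟩,t⟩⟩; hence Rome is the functor — type ⟨⟨e,t⟩,⟨⟨e,⟨e,⟨t,⟨e,t⟩⟩⟩⟩,⟨⟨t,⟨t,e⟩⟩,t⟩⟩⟩.

⟨⟨e,t⟩,⟨⟨e,⟨e,⟨t,⟨e,t⟩⟩⟩⟩,⟨⟨t,⟨t,e⟩⟩,t⟩⟩⟩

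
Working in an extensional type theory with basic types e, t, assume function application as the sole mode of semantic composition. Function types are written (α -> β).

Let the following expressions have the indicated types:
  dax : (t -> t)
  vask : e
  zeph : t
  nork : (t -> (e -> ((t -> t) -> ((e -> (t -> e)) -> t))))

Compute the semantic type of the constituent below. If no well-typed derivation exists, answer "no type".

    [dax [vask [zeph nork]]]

[zeph nork] — nork of type (t -> (e -> ((t -> t) -> ((e -> (t -> e)) -> t)))) combines with zeph of type t: type (e -> ((t -> t) -> ((e -> (t -> e)) -> t))).
[vask [zeph nork]] — [zeph nork] of type (e -> ((t -> t) -> ((e -> (t -> e)) -> t))) combines with vask of type e: type ((t -> t) -> ((e -> (t -> e)) -> t)).
[dax [vask [zeph nork]]] — [vask [zeph nork]] of type ((t -> t) -> ((e -> (t -> e)) -> t)) combines with dax of type (t -> t): type ((e -> (t -> e)) -> t).

((e -> (t -> e)) -> t)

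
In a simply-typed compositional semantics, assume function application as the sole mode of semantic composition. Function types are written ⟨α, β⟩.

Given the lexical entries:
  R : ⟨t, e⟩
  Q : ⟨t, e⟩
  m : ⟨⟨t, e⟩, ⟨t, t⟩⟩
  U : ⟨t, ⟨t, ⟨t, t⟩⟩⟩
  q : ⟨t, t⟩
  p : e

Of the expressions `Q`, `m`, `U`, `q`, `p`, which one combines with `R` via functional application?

Q : ⟨t, e⟩ — does not combine with R.
m — combines: m : ⟨⟨t, e⟩, ⟨t, t⟩⟩ takes R : ⟨t, e⟩ as argument, giving ⟨t, t⟩.
U : ⟨t, ⟨t, ⟨t, t⟩⟩⟩ — does not combine with R.
q : ⟨t, t⟩ — does not combine with R.
p : e — does not combine with R.

m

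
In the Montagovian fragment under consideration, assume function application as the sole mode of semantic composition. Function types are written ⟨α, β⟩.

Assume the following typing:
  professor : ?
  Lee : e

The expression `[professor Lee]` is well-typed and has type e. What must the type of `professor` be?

⟨e, e⟩

For [professor Lee] to have type e with Lee of type e, professor must be the function: professor : ⟨e, e⟩.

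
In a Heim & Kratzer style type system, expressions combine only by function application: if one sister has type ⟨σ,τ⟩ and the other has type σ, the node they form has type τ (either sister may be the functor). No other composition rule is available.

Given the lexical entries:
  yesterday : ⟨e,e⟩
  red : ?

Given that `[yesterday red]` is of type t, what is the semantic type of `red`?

⟨⟨e,e⟩,t⟩

[yesterday red] is required to be t. yesterday : ⟨e,e⟩ cannot yield t as functor, so red : ⟨⟨e,e⟩,t⟩.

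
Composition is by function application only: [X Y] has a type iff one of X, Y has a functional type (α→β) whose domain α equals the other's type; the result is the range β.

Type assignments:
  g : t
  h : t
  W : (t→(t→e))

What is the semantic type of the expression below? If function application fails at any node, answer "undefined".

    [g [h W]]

e

[h W]: functor W : (t→(t→e)), argument h : t; result (t→e).
[g [h W]]: functor [h W] : (t→e), argument g : t; result e.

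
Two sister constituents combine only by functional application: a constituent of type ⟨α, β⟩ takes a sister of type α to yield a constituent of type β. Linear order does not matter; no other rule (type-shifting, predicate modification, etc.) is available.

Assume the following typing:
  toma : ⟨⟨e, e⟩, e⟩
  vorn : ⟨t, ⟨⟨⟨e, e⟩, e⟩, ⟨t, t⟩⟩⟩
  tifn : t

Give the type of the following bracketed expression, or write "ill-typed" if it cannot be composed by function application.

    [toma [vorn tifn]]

⟨t, t⟩

At [vorn tifn], vorn : ⟨t, ⟨⟨⟨e, e⟩, e⟩, ⟨t, t⟩⟩⟩ takes tifn : t, giving ⟨⟨⟨e, e⟩, e⟩, ⟨t, t⟩⟩.
At [toma [vorn tifn]], [vorn tifn] : ⟨⟨⟨e, e⟩, e⟩, ⟨t, t⟩⟩ takes toma : ⟨⟨e, e⟩, e⟩, giving ⟨t, t⟩.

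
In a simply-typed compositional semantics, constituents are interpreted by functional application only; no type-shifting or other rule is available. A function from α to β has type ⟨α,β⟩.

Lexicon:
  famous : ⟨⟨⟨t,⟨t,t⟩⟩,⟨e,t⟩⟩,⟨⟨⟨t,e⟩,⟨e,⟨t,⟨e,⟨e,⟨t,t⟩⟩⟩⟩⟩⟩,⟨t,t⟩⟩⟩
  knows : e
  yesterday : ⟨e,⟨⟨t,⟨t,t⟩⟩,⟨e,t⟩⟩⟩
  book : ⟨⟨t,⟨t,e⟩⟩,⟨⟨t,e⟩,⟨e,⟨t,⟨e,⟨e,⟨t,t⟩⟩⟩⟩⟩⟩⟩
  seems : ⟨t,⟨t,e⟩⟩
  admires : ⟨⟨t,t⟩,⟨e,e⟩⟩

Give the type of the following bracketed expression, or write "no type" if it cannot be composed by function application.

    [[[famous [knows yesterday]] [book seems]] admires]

[knows yesterday]: yesterday is ⟨e,⟨⟨t,⟨t,t⟩⟩,⟨e,t⟩⟩⟩, knows is e; result ⟨⟨t,⟨t,t⟩⟩,⟨e,t⟩⟩.
[famous [knows yesterday]]: famous is ⟨⟨⟨t,⟨t,t⟩⟩,⟨e,t⟩⟩,⟨⟨⟨t,e⟩,⟨e,⟨t,⟨e,⟨e,⟨t,t⟩⟩⟩⟩⟩⟩,⟨t,t⟩⟩⟩, [knows yesterday] is ⟨⟨t,⟨t,t⟩⟩,⟨e,t⟩⟩; result ⟨⟨⟨t,e⟩,⟨e,⟨t,⟨e,⟨e,⟨t,t⟩⟩⟩⟩⟩⟩,⟨t,t⟩⟩.
[book seems]: book is ⟨⟨t,⟨t,e⟩⟩,⟨⟨t,e⟩,⟨e,⟨t,⟨e,⟨e,⟨t,t⟩⟩⟩⟩⟩⟩⟩, seems is ⟨t,⟨t,e⟩⟩; result ⟨⟨t,e⟩,⟨e,⟨t,⟨e,⟨e,⟨t,t⟩⟩⟩⟩⟩⟩.
[[famous [knows yesterday]] [book seems]]: [famous [knows yesterday]] is ⟨⟨⟨t,e⟩,⟨e,⟨t,⟨e,⟨e,⟨t,t⟩⟩⟩⟩⟩⟩,⟨t,t⟩⟩, [book seems] is ⟨⟨t,e⟩,⟨e,⟨t,⟨e,⟨e,⟨t,t⟩⟩⟩⟩⟩⟩; result ⟨t,t⟩.
[[[famous [knows yesterday]] [book seems]] admires]: admires is ⟨⟨t,t⟩,⟨e,e⟩⟩, [[famous [knows yesterday]] [book seems]] is ⟨t,t⟩; result ⟨e,e⟩.

⟨e,e⟩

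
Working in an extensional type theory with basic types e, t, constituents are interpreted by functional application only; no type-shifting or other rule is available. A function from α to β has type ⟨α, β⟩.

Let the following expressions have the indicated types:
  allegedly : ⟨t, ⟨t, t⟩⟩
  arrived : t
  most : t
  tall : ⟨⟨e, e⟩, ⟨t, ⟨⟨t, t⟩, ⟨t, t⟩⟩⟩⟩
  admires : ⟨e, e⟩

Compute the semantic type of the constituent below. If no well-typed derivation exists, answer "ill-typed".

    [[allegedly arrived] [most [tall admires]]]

⟨t, t⟩

At [allegedly arrived], allegedly : ⟨t, ⟨t, t⟩⟩ takes arrived : t, giving ⟨t, t⟩.
At [tall admires], tall : ⟨⟨e, e⟩, ⟨t, ⟨⟨t, t⟩, ⟨t, t⟩⟩⟩⟩ takes admires : ⟨e, e⟩, giving ⟨t, ⟨⟨t, t⟩, ⟨t, t⟩⟩⟩.
At [most [tall admires]], [tall admires] : ⟨t, ⟨⟨t, t⟩, ⟨t, t⟩⟩⟩ takes most : t, giving ⟨⟨t, t⟩, ⟨t, t⟩⟩.
At [[allegedly arrived] [most [tall admires]]], [most [tall admires]] : ⟨⟨t, t⟩, ⟨t, t⟩⟩ takes [allegedly arrived] : ⟨t, t⟩, giving ⟨t, t⟩.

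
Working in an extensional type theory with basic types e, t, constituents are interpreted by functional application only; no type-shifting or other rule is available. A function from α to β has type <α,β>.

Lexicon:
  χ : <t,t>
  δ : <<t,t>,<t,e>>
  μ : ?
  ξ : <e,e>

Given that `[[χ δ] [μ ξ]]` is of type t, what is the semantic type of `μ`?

<<e,e>,<<t,e>,t>>

[[χ δ] [μ ξ]] is required to be t. [χ δ] : <t,e> cannot yield t as functor, so [μ ξ] : <<t,e>,t>.
[μ ξ] is required to be <<t,e>,t>. ξ : <e,e> cannot yield <<t,e>,t> as functor, so μ : <<e,e>,<<t,e>,t>>.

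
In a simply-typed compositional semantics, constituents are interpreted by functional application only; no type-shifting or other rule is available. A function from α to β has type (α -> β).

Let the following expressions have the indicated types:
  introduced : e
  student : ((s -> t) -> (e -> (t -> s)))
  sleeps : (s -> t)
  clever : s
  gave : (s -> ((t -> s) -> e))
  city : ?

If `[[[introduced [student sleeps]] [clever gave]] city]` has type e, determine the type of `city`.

At [[[introduced [student sleeps]] [clever gave]] city] (required: e): [[introduced [student sleeps]] [clever gave]] is e, which is not a function with range e; hence city is the functor — type (e -> e).

(e -> e)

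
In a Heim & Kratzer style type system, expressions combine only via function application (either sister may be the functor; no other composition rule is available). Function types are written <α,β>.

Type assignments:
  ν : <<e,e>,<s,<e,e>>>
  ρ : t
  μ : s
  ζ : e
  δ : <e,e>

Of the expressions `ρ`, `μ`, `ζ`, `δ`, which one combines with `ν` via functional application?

ρ : t — neither side's domain matches the other.
μ : s — neither side's domain matches the other.
ζ : e — neither side's domain matches the other.
δ — combines: ν : <<e,e>,<s,<e,e>>> takes δ : <e,e> as argument, giving <s,<e,e>>.

δ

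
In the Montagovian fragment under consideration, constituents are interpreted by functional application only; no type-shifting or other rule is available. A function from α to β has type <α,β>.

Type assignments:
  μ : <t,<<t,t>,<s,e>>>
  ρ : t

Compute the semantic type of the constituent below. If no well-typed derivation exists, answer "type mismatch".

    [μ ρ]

<<t,t>,<s,e>>

[μ ρ]: μ is <t,<<t,t>,<s,e>>>, ρ is t; result <<t,t>,<s,e>>.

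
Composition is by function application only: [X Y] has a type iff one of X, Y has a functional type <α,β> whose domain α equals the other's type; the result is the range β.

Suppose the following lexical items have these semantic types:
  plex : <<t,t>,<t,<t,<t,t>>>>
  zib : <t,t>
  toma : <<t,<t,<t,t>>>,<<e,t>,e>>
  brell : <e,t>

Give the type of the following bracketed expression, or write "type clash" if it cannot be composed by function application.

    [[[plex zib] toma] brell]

e

At [plex zib], plex : <<t,t>,<t,<t,<t,t>>>> takes zib : <t,t>, giving <t,<t,<t,t>>>.
At [[plex zib] toma], toma : <<t,<t,<t,t>>>,<<e,t>,e>> takes [plex zib] : <t,<t,<t,t>>>, giving <<e,t>,e>.
At [[[plex zib] toma] brell], [[plex zib] toma] : <<e,t>,e> takes brell : <e,t>, giving e.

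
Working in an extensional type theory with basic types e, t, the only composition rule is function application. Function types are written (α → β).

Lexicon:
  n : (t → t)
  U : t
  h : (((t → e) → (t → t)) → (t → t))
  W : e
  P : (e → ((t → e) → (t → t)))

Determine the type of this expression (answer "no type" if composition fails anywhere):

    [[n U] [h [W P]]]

t

[n U]: functor n : (t → t), argument U : t; result t.
[W P]: functor P : (e → ((t → e) → (t → t))), argument W : e; result ((t → e) → (t → t)).
[h [W P]]: functor h : (((t → e) → (t → t)) → (t → t)), argument [W P] : ((t → e) → (t → t)); result (t → t).
[[n U] [h [W P]]]: functor [h [W P]] : (t → t), argument [n U] : t; result t.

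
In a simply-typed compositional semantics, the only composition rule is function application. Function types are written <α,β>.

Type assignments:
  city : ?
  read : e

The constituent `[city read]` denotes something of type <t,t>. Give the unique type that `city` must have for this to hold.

<e,<t,t>>

[city read] must have type <t,t>. The sister read has type e; that is not a function onto <t,t>, so city must be the functor, of type <e,<t,t>>.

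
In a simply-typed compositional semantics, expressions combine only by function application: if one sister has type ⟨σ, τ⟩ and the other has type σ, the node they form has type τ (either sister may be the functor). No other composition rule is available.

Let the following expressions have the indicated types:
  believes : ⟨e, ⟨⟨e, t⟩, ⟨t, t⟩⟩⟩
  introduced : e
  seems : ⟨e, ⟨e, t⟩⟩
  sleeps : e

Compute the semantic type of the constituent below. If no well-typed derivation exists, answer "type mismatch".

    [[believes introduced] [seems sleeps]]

⟨t, t⟩

At [believes introduced], believes : ⟨e, ⟨⟨e, t⟩, ⟨t, t⟩⟩⟩ takes introduced : e, giving ⟨⟨e, t⟩, ⟨t, t⟩⟩.
At [seems sleeps], seems : ⟨e, ⟨e, t⟩⟩ takes sleeps : e, giving ⟨e, t⟩.
At [[believes introduced] [seems sleeps]], [believes introduced] : ⟨⟨e, t⟩, ⟨t, t⟩⟩ takes [seems sleeps] : ⟨e, t⟩, giving ⟨t, t⟩.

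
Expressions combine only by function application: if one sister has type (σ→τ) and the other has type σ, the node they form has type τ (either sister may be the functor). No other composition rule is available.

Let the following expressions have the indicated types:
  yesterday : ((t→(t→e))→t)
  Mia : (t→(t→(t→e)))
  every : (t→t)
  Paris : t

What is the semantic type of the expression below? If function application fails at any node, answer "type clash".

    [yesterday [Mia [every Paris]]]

[every Paris]: functor every : (t→t), argument Paris : t; result t.
[Mia [every Paris]]: functor Mia : (t→(t→(t→e))), argument [every Paris] : t; result (t→(t→e)).
[yesterday [Mia [every Paris]]]: functor yesterday : ((t→(t→e))→t), argument [Mia [every Paris]] : (t→(t→e)); result t.

t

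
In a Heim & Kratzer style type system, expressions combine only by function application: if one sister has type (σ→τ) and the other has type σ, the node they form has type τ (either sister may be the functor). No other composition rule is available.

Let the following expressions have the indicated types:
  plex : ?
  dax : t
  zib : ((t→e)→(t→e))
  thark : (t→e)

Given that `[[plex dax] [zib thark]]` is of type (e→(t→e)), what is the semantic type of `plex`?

(t→((t→e)→(e→(t→e))))

[[plex dax] [zib thark]] is required to be (e→(t→e)). [zib thark] : (t→e) cannot yield (e→(t→e)) as functor, so [plex dax] : ((t→e)→(e→(t→e))).
[plex dax] is required to be ((t→e)→(e→(t→e))). dax : t cannot yield ((t→e)→(e→(t→e))) as functor, so plex : (t→((t→e)→(e→(t→e)))).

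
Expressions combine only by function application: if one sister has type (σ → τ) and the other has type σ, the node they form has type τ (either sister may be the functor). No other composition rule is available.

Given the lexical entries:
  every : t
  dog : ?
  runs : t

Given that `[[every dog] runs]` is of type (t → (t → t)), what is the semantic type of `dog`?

[[every dog] runs] must have type (t → (t → t)). The sister runs has type t; that is not a function onto (t → (t → t)), so [every dog] must be the functor, of type (t → (t → (t → t))).
[every dog] must have type (t → (t → (t → t))). The sister every has type t; that is not a function onto (t → (t → (t → t))), so dog must be the functor, of type (t → (t → (t → (t → t)))).

(t → (t → (t → (t → t))))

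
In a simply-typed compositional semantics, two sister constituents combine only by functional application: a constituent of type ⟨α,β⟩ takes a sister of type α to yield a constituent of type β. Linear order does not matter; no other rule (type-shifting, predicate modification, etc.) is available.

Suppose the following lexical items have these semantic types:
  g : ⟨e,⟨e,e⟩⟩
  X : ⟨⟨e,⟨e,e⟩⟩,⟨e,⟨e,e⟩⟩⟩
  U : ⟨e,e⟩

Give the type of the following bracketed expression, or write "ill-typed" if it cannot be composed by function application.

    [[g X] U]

[g X]: functor X : ⟨⟨e,⟨e,e⟩⟩,⟨e,⟨e,e⟩⟩⟩, argument g : ⟨e,⟨e,e⟩⟩; result ⟨e,⟨e,e⟩⟩.
[[g X] U]: ⟨e,⟨e,e⟩⟩ and ⟨e,e⟩ cannot combine by function application — type clash.

ill-typed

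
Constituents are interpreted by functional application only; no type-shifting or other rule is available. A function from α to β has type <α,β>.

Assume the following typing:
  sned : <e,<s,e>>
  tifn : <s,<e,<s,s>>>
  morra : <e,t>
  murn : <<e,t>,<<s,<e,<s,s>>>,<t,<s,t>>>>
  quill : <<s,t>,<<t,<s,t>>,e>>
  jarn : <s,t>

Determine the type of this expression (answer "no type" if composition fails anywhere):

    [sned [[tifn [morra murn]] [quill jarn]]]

[morra murn] — murn of type <<e,t>,<<s,<e,<s,s>>>,<t,<s,t>>>> combines with morra of type <e,t>: type <<s,<e,<s,s>>>,<t,<s,t>>>.
[tifn [morra murn]] — [morra murn] of type <<s,<e,<s,s>>>,<t,<s,t>>> combines with tifn of type <s,<e,<s,s>>>: type <t,<s,t>>.
[quill jarn] — quill of type <<s,t>,<<t,<s,t>>,e>> combines with jarn of type <s,t>: type <<t,<s,t>>,e>.
[[tifn [morra murn]] [quill jarn]] — [quill jarn] of type <<t,<s,t>>,e> combines with [tifn [morra murn]] of type <t,<s,t>>: type e.
[sned [[tifn [morra murn]] [quill jarn]]] — sned of type <e,<s,e>> combines with [[tifn [morra murn]] [quill jarn]] of type e: type <s,e>.

<s,e>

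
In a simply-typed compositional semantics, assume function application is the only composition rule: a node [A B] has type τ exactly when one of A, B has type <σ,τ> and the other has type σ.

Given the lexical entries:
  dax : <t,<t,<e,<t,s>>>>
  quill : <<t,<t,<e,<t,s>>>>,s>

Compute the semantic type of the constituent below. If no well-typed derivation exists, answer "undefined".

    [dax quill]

At [dax quill], quill : <<t,<t,<e,<t,s>>>>,s> takes dax : <t,<t,<e,<t,s>>>>, giving s.

s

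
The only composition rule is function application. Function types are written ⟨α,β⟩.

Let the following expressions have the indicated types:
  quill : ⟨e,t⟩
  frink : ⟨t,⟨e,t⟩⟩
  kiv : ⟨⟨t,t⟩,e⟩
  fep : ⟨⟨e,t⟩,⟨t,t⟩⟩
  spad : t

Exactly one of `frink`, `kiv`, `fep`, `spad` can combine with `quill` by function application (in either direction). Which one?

frink : ⟨t,⟨e,t⟩⟩ — no; quill wants e, and frink wants t.
kiv : ⟨⟨t,t⟩,e⟩ — no; quill wants e, and kiv wants ⟨t,t⟩.
fep — combines: fep : ⟨⟨e,t⟩,⟨t,t⟩⟩ takes quill : ⟨e,t⟩ as argument, giving ⟨t,t⟩.
spad : t — no; quill wants e, and spad wants nothing (atomic).

fep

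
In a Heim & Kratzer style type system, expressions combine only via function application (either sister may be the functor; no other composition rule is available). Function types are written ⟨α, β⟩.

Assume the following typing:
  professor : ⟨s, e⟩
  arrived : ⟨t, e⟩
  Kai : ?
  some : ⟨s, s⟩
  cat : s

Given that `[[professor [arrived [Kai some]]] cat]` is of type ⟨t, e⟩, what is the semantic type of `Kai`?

For [[professor [arrived [Kai some]]] cat] to have type ⟨t, e⟩ with cat of type s, [professor [arrived [Kai some]]] must be the function: [professor [arrived [Kai some]]] : ⟨s, ⟨t, e⟩⟩.
For [professor [arrived [Kai some]]] to have type ⟨s, ⟨t, e⟩⟩ with professor of type ⟨s, e⟩, [arrived [Kai some]] must be the function: [arrived [Kai some]] : ⟨⟨s, e⟩, ⟨s, ⟨t, e⟩⟩⟩.
For [arrived [Kai some]] to have type ⟨⟨s, e⟩, ⟨s, ⟨t, e⟩⟩⟩ with arrived of type ⟨t, e⟩, [Kai some] must be the function: [Kai some] : ⟨⟨t, e⟩, ⟨⟨s, e⟩, ⟨s, ⟨t, e⟩⟩⟩⟩.
For [Kai some] to have type ⟨⟨t, e⟩, ⟨⟨s, e⟩, ⟨s, ⟨t, e⟩⟩⟩⟩ with some of type ⟨s, s⟩, Kai must be the function: Kai : ⟨⟨s, s⟩, ⟨⟨t, e⟩, ⟨⟨s, e⟩, ⟨s, ⟨t, e⟩⟩⟩⟩⟩.

⟨⟨s, s⟩, ⟨⟨t, e⟩, ⟨⟨s, e⟩, ⟨s, ⟨t, e⟩⟩⟩⟩⟩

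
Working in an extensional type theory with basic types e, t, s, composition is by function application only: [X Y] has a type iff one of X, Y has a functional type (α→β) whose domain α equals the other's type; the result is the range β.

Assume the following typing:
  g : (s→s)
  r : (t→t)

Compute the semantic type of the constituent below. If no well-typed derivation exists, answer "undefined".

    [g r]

At [g r]: neither (s→s) nor (t→t) can take the other as argument; the node is ill-typed.

undefined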